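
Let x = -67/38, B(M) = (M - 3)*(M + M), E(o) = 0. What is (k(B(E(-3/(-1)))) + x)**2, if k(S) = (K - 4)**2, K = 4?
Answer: 4489/1444 ≈ 3.1087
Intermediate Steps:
B(M) = 2*M*(-3 + M) (B(M) = (-3 + M)*(2*M) = 2*M*(-3 + M))
x = -67/38 (x = -67*1/38 = -67/38 ≈ -1.7632)
k(S) = 0 (k(S) = (4 - 4)**2 = 0**2 = 0)
(k(B(E(-3/(-1)))) + x)**2 = (0 - 67/38)**2 = (-67/38)**2 = 4489/1444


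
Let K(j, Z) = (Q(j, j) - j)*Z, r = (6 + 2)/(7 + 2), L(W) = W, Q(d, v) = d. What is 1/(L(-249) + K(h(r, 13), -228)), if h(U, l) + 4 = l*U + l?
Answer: -1/249 ≈ -0.0040161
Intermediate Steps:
r = 8/9 ≈ 0.88889
h(U, l) = -4 + l + U*l (h(U, l) = -4 + (l*U + l) = -4 + (U*l + l) = -4 + (l + U*l) = -4 + l + U*l)
K(j, Z) = 0 (K(j, Z) = (j - j)*Z = 0*Z = 0)
1/(L(-249) + K(h(r, 13), -228)) = 1/(-249 + 0) = 1/(-249) = -1/249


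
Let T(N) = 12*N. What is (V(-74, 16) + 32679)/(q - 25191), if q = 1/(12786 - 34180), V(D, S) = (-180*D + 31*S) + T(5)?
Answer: -199199534/107787251 ≈ -1.8481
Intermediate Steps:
V(D, S) = 60 - 180*D + 31*S (V(D, S) = (-180*D + 31*S) + 12*5 = (-180*D + 31*S) + 60 = 60 - 180*D + 31*S)
q = -1/21394 (q = 1/(-21394) = -1/21394 ≈ -4.6742e-5)
(V(-74, 16) + 32679)/(q - 25191) = ((60 - 180*(-74) + 31*16) + 32679)/(-1/21394 - 25191) = ((60 + 13320 + 496) + 32679)/(-538936255/21394) = (13876 + 32679)*(-21394/538936255) = 46555*(-21394/538936255) = -199199534/107787251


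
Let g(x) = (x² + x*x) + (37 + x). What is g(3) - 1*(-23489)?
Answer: 23547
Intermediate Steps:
g(x) = 37 + x + 2*x² (g(x) = (x² + x²) + (37 + x) = 2*x² + (37 + x) = 37 + x + 2*x²)
g(3) - 1*(-23489) = (37 + 3 + 2*3²) - 1*(-23489) = (37 + 3 + 2*9) + 23489 = (37 + 3 + 18) + 23489 = 58 + 23489 = 23547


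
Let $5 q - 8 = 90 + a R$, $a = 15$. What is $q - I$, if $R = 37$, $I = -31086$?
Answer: $\frac{156083}{5} \approx 31217.0$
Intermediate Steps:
$q = \frac{653}{5}$ ($q = \frac{8}{5} + \frac{90 + 15 \cdot 37}{5} = \frac{8}{5} + \frac{90 + 555}{5} = \frac{8}{5} + \frac{1}{5} \cdot 645 = \frac{8}{5} + 129 = \frac{653}{5} \approx 130.6$)
$q - I = \frac{653}{5} - -31086 = \frac{653}{5} + 31086 = \frac{156083}{5}$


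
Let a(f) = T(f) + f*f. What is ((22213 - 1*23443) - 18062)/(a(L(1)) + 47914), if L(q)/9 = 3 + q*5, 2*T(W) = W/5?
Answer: -48230/132763 ≈ -0.36328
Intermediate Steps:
T(W) = W/10 (T(W) = (W/5)/2 = W/10)
L(q) = 27 + 45*q (L(q) = 9*(3 + q*5) = 9*(3 + 5*q) = 27 + 45*q)
a(f) = f² + f/10 (a(f) = f/10 + f*f = f/10 + f² = f² + f/10)
((22213 - 1*23443) - 18062)/(a(L(1)) + 47914) = ((22213 - 1*23443) - 18062)/((27 + 45*1)*(⅒ + (27 + 45*1)) + 47914) = ((22213 - 23443) - 18062)/((27 + 45)*(⅒ + (27 + 45)) + 47914) = (-1230 - 18062)/(72*(⅒ + 72) + 47914) = -19292/(72*(721/10) + 47914) = -19292/(25956/5 + 47914) = -19292/265526/5 = -19292*5/265526 = -48230/132763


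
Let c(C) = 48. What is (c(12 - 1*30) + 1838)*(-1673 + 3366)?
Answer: 3192998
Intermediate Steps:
(c(12 - 1*30) + 1838)*(-1673 + 3366) = (48 + 1838)*(-1673 + 3366) = 1886*1693 = 3192998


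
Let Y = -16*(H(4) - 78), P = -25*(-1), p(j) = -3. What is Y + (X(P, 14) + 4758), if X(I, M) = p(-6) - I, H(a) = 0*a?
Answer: 5978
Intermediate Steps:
H(a) = 0
P = 25
X(I, M) = -3 - I
Y = 1248 (Y = -16*(0 - 78) = -16*(-78) = 1248)
Y + (X(P, 14) + 4758) = 1248 + ((-3 - 1*25) + 4758) = 1248 + ((-3 - 25) + 4758) = 1248 + (-28 + 4758) = 1248 + 4730 = 5978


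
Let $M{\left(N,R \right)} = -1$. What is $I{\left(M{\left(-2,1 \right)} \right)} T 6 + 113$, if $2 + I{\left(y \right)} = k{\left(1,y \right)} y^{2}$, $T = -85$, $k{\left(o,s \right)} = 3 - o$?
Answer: $113$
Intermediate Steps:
$I{\left(y \right)} = -2 + 2 y^{2}$ ($I{\left(y \right)} = -2 + \left(3 - 1\right) y^{2} = -2 + 2 y^{2}$)
$I{\left(M{\left(-2,1 \right)} \right)} T 6 + 113 = \left(-2 + 2 \left(-1\right)^{2}\right) \left(\left(-85\right) 6\right) + 113 = \left(-2 + 2 \cdot 1\right) \left(-510\right) + 113 = \left(-2 + 2\right) \left(-510\right) + 113 = 0 \left(-510\right) + 113 = 0 + 113 = 113$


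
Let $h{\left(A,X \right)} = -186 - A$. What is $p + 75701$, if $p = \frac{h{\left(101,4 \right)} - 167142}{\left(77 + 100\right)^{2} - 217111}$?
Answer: $\frac{14064050611}{185782} \approx 75702.0$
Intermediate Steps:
$p = \frac{167429}{185782}$ ($p = \frac{\left(-186 - 101\right) - 167142}{\left(77 + 100\right)^{2} - 217111} = \frac{\left(-186 - 101\right) - 167142}{177^{2} - 217111} = \frac{-287 - 167142}{31329 - 217111} = - \frac{167429}{-185782} = \left(-167429\right) \left(- \frac{1}{185782}\right) = \frac{167429}{185782} \approx 0.90121$)
$p + 75701 = \frac{167429}{185782} + 75701 = \frac{14064050611}{185782}$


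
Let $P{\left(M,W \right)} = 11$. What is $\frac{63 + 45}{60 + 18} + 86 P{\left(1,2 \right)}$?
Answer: $\frac{12316}{13} \approx 947.38$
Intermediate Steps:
$\frac{63 + 45}{60 + 18} + 86 P{\left(1,2 \right)} = \frac{63 + 45}{60 + 18} + 86 \cdot 11 = \frac{108}{78} + 946 = 108 \cdot \frac{1}{78} + 946 = \frac{18}{13} + 946 = \frac{12316}{13}$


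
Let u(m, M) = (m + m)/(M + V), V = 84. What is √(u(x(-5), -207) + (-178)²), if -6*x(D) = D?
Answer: √479347031/123 ≈ 178.00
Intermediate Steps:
x(D) = -D/6
u(m, M) = 2*m/(84 + M) (u(m, M) = (m + m)/(M + 84) = (2*m)/(84 + M) = 2*m/(84 + M))
√(u(x(-5), -207) + (-178)²) = √(2*(-⅙*(-5))/(84 - 207) + (-178)²) = √(2*(⅚)/(-123) + 31684) = √(2*(⅚)*(-1/123) + 31684) = √(-5/369 + 31684) = √(11691391/369) = √479347031/123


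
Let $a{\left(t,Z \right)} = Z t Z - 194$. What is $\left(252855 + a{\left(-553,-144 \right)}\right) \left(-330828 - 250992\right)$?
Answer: $6524731371540$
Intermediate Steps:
$a{\left(t,Z \right)} = -194 + t Z^{2}$ ($a{\left(t,Z \right)} = t Z^{2} - 194 = -194 + t Z^{2}$)
$\left(252855 + a{\left(-553,-144 \right)}\right) \left(-330828 - 250992\right) = \left(252855 - \left(194 + 553 \left(-144\right)^{2}\right)\right) \left(-330828 - 250992\right) = \left(252855 - 11467202\right) \left(-330828 - 250992\right) = \left(252855 - 11467202\right) \left(-581820\right) = \left(-11214347\right) \left(-581820\right) = 6524731371540$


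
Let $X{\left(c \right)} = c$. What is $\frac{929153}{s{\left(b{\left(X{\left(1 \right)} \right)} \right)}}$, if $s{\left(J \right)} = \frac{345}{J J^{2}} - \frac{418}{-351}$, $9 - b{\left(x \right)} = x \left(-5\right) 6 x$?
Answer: $\frac{55116426807}{70987} \approx 7.7643 \cdot 10^{5}$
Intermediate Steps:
$b{\left(x \right)} = 9 + 30 x^{2}$ ($b{\left(x \right)} = 9 - x \left(-5\right) 6 x = 9 - - 5 x 6 x = 9 - - 30 x x = 9 - - 30 x^{2} = 9 + 30 x^{2}$)
$s{\left(J \right)} = \frac{418}{351} + \frac{345}{J^{3}}$ ($s{\left(J \right)} = \frac{345}{J^{3}} - - \frac{418}{351} = \frac{345}{J^{3}} + \frac{418}{351} = \frac{418}{351} + \frac{345}{J^{3}}$)
$\frac{929153}{s{\left(b{\left(X{\left(1 \right)} \right)} \right)}} = \frac{929153}{\frac{418}{351} + \frac{345}{\left(9 + 30 \cdot 1^{2}\right)^{3}}} = \frac{929153}{\frac{418}{351} + \frac{345}{\left(9 + 30 \cdot 1\right)^{3}}} = \frac{929153}{\frac{418}{351} + \frac{345}{\left(9 + 30\right)^{3}}} = \frac{929153}{\frac{418}{351} + \frac{345}{59319}} = \frac{929153}{\frac{418}{351} + 345 \cdot \frac{1}{59319}} = \frac{929153}{\frac{418}{351} + \frac{115}{19773}} = \frac{929153}{\frac{70987}{59319}} = 929153 \cdot \frac{59319}{70987} = \frac{55116426807}{70987}$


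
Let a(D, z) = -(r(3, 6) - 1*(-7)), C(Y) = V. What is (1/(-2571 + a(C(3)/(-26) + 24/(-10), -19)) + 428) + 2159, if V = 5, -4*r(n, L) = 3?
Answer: 26669379/10309 ≈ 2587.0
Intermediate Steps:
r(n, L) = -¾ (r(n, L) = -¼*3 = -¾)
C(Y) = 5
a(D, z) = -25/4 (a(D, z) = -(-¾ - 1*(-7)) = -(-¾ + 7) = -1*25/4 = -25/4)
(1/(-2571 + a(C(3)/(-26) + 24/(-10), -19)) + 428) + 2159 = (1/(-2571 - 25/4) + 428) + 2159 = (1/(-10309/4) + 428) + 2159 = (-4/10309 + 428) + 2159 = 4412248/10309 + 2159 = 26669379/10309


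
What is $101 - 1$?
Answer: $100$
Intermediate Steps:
$101 - 1 = 100$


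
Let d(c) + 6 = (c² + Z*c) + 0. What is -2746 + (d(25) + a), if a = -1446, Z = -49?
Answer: -4798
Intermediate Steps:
d(c) = -6 + c² - 49*c (d(c) = -6 + ((c² - 49*c) + 0) = -6 + (c² - 49*c) = -6 + c² - 49*c)
-2746 + (d(25) + a) = -2746 + ((-6 + 25² - 49*25) - 1446) = -2746 + ((-6 + 625 - 1225) - 1446) = -2746 + (-606 - 1446) = -2746 - 2052 = -4798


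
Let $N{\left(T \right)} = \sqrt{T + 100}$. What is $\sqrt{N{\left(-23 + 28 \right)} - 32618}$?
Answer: $\sqrt{-32618 + \sqrt{105}} \approx 180.58 i$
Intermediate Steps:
$N{\left(T \right)} = \sqrt{100 + T}$
$\sqrt{N{\left(-23 + 28 \right)} - 32618} = \sqrt{\sqrt{100 + \left(-23 + 28\right)} - 32618} = \sqrt{\sqrt{100 + 5} - 32618} = \sqrt{\sqrt{105} - 32618} = \sqrt{-32618 + \sqrt{105}}$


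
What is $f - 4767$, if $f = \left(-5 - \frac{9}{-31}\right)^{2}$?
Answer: $- \frac{4559771}{961} \approx -4744.8$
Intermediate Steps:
$f = \frac{21316}{961}$ ($f = \left(-5 - - \frac{9}{31}\right)^{2} = \left(-5 + \frac{9}{31}\right)^{2} = \left(- \frac{146}{31}\right)^{2} = \frac{21316}{961} \approx 22.181$)
$f - 4767 = \frac{21316}{961} - 4767 = - \frac{4559771}{961}$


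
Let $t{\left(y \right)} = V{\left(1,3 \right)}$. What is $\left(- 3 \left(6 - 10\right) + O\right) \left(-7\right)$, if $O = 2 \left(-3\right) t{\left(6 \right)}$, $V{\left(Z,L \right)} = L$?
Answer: $42$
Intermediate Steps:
$t{\left(y \right)} = 3$
$O = -18$ ($O = 2 \left(-3\right) 3 = \left(-6\right) 3 = -18$)
$\left(- 3 \left(6 - 10\right) + O\right) \left(-7\right) = \left(- 3 \left(6 - 10\right) - 18\right) \left(-7\right) = \left(\left(-3\right) \left(-4\right) - 18\right) \left(-7\right) = \left(12 - 18\right) \left(-7\right) = \left(-6\right) \left(-7\right) = 42$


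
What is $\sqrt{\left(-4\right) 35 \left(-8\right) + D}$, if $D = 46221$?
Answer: $\sqrt{47341} \approx 217.58$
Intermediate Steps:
$\sqrt{\left(-4\right) 35 \left(-8\right) + D} = \sqrt{\left(-4\right) 35 \left(-8\right) + 46221} = \sqrt{\left(-140\right) \left(-8\right) + 46221} = \sqrt{1120 + 46221} = \sqrt{47341}$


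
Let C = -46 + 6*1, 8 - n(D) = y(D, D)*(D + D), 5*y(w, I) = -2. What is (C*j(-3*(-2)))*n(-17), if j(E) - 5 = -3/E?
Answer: 1008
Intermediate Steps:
y(w, I) = -⅖ (y(w, I) = (⅕)*(-2) = -⅖)
n(D) = 8 + 4*D/5 (n(D) = 8 - (-2)*(D + D)/5 = 8 - (-2)*2*D/5 = 8 - (-4)*D/5 = 8 + 4*D/5)
j(E) = 5 - 3/E
C = -40 (C = -46 + 6 = -40)
(C*j(-3*(-2)))*n(-17) = (-40*(5 - 3/((-3*(-2)))))*(8 + (⅘)*(-17)) = (-40*(5 - 3/6))*(8 - 68/5) = -40*(5 - 3*⅙)*(-28/5) = -40*(5 - ½)*(-28/5) = -40*9/2*(-28/5) = -180*(-28/5) = 1008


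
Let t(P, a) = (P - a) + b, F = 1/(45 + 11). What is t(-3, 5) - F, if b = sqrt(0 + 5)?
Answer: -449/56 + sqrt(5) ≈ -5.7818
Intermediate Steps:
F = 1/56 ≈ 0.017857
b = sqrt(5) ≈ 2.2361
t(P, a) = P + sqrt(5) - a (t(P, a) = (P - a) + sqrt(5) = P + sqrt(5) - a)
t(-3, 5) - F = (-3 + sqrt(5) - 1*5) - 1*1/56 = (-3 + sqrt(5) - 5) - 1/56 = (-8 + sqrt(5)) - 1/56 = -449/56 + sqrt(5)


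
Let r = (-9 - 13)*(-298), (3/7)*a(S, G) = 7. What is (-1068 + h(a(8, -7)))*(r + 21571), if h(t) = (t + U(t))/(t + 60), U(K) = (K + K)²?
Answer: -20362963555/687 ≈ -2.9640e+7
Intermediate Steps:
a(S, G) = 49/3 (a(S, G) = (7/3)*7 = 49/3)
U(K) = 4*K² (U(K) = (2*K)² = 4*K²)
h(t) = (t + 4*t²)/(60 + t) (h(t) = (t + 4*t²)/(t + 60) = (t + 4*t²)/(60 + t))
r = 6556 (r = -22*(-298) = 6556)
(-1068 + h(a(8, -7)))*(r + 21571) = (-1068 + 49*(1 + 4*(49/3))/(3*(60 + 49/3)))*(6556 + 21571) = (-1068 + 49*(1 + 196/3)/(3*(229/3)))*28127 = (-1068 + (49/3)*(3/229)*(199/3))*28127 = (-1068 + 9751/687)*28127 = -723965/687*28127 = -20362963555/687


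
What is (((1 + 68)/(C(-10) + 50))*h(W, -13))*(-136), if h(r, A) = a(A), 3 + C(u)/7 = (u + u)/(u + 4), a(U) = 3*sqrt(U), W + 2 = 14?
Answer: -84456*I*sqrt(13)/157 ≈ -1939.6*I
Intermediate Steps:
W = 12 (W = -2 + 14 = 12)
C(u) = -21 + 14*u/(4 + u) (C(u) = -21 + 7*((u + u)/(u + 4)) = -21 + 7*((2*u)/(4 + u)) = -21 + 7*(2*u/(4 + u)) = -21 + 14*u/(4 + u))
h(r, A) = 3*sqrt(A)
(((1 + 68)/(C(-10) + 50))*h(W, -13))*(-136) = (((1 + 68)/(7*(-12 - 1*(-10))/(4 - 10) + 50))*(3*sqrt(-13)))*(-136) = ((69/(7*(-12 + 10)/(-6) + 50))*(3*(I*sqrt(13))))*(-136) = ((69/(7*(-1/6)*(-2) + 50))*(3*I*sqrt(13)))*(-136) = ((69/(7/3 + 50))*(3*I*sqrt(13)))*(-136) = ((69/(157/3))*(3*I*sqrt(13)))*(-136) = ((69*(3/157))*(3*I*sqrt(13)))*(-136) = (207*(3*I*sqrt(13))/157)*(-136) = (621*I*sqrt(13)/157)*(-136) = -84456*I*sqrt(13)/157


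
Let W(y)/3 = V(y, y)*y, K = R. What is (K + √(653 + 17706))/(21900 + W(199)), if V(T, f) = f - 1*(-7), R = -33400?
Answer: -16700/72441 + √18359/144882 ≈ -0.22960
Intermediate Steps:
V(T, f) = 7 + f (V(T, f) = f + 7 = 7 + f)
K = -33400
W(y) = 3*y*(7 + y) (W(y) = 3*((7 + y)*y) = 3*(y*(7 + y)) = 3*y*(7 + y))
(K + √(653 + 17706))/(21900 + W(199)) = (-33400 + √(653 + 17706))/(21900 + 3*199*(7 + 199)) = (-33400 + √18359)/(21900 + 3*199*206) = (-33400 + √18359)/(21900 + 122982) = (-33400 + √18359)/144882 = (-33400 + √18359)*(1/144882) = -16700/72441 + √18359/144882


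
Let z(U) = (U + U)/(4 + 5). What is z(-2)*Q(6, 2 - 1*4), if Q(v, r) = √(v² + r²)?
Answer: -8*√10/9 ≈ -2.8109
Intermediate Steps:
Q(v, r) = √(r² + v²)
z(U) = 2*U/9 (z(U) = (2*U)/9 = (2*U)*(⅑) = 2*U/9)
z(-2)*Q(6, 2 - 1*4) = ((2/9)*(-2))*√((2 - 1*4)² + 6²) = -4*√((2 - 4)² + 36)/9 = -4*√((-2)² + 36)/9 = -4*√(4 + 36)/9 = -8*√10/9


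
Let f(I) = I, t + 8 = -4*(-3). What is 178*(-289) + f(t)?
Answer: -51438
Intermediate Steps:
t = 4 (t = -8 - 4*(-3) = -8 + 12 = 4)
178*(-289) + f(t) = 178*(-289) + 4 = -51442 + 4 = -51438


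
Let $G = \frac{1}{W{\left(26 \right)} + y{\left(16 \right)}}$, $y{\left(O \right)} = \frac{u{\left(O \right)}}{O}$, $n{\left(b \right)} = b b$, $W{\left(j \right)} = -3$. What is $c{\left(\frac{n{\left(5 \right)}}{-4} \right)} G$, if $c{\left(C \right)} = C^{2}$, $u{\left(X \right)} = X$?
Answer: $- \frac{625}{32} \approx -19.531$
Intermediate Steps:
$n{\left(b \right)} = b^{2}$
$y{\left(O \right)} = 1$ ($y{\left(O \right)} = \frac{O}{O} = 1$)
$G = - \frac{1}{2}$ ($G = \frac{1}{-3 + 1} = \frac{1}{-2} = - \frac{1}{2} \approx -0.5$)
$c{\left(\frac{n{\left(5 \right)}}{-4} \right)} G = \left(\frac{5^{2}}{-4}\right)^{2} \left(- \frac{1}{2}\right) = \left(25 \left(- \frac{1}{4}\right)\right)^{2} \left(- \frac{1}{2}\right) = \left(- \frac{25}{4}\right)^{2} \left(- \frac{1}{2}\right) = \frac{625}{16} \left(- \frac{1}{2}\right) = - \frac{625}{32}$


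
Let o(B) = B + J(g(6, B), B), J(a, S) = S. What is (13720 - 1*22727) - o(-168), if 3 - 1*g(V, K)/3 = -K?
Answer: -8671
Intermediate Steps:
g(V, K) = 9 + 3*K (g(V, K) = 9 - (-3)*K = 9 + 3*K)
o(B) = 2*B (o(B) = B + B = 2*B)
(13720 - 1*22727) - o(-168) = (13720 - 1*22727) - 2*(-168) = (13720 - 22727) - 1*(-336) = -9007 + 336 = -8671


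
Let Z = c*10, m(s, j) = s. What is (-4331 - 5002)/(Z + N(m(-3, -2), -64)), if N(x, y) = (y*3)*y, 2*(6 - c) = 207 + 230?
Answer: -9333/10163 ≈ -0.91833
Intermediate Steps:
c = -425/2 (c = 6 - (207 + 230)/2 = 6 - ½*437 = 6 - 437/2 = -425/2 ≈ -212.50)
Z = -2125 (Z = -425/2*10 = -2125)
N(x, y) = 3*y² (N(x, y) = (3*y)*y = 3*y²)
(-4331 - 5002)/(Z + N(m(-3, -2), -64)) = (-4331 - 5002)/(-2125 + 3*(-64)²) = -9333/(-2125 + 3*4096) = -9333/(-2125 + 12288) = -9333/10163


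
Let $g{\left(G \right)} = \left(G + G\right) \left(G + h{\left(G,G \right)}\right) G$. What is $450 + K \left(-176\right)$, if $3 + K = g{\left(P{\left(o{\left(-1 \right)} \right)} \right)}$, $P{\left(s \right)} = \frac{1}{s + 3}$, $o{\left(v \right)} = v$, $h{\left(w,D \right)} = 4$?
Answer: $582$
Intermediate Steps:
$P{\left(s \right)} = \frac{1}{3 + s}$
$g{\left(G \right)} = 2 G^{2} \left(4 + G\right)$ ($g{\left(G \right)} = \left(G + G\right) \left(G + 4\right) G = 2 G \left(4 + G\right) G = 2 G^{2} \left(4 + G\right)$)
$K = - \frac{3}{4}$ ($K = -3 + 2 \left(\frac{1}{3 - 1}\right)^{2} \left(4 + \frac{1}{3 - 1}\right) = -3 + 2 \left(\frac{1}{2}\right)^{2} \left(4 + \frac{1}{2}\right) = -3 + \frac{2 \left(4 + \frac{1}{2}\right)}{4} = -3 + 2 \cdot \frac{1}{4} \cdot \frac{9}{2} = -3 + \frac{9}{4} = - \frac{3}{4} \approx -0.75$)
$450 + K \left(-176\right) = 450 - -132 = 450 + 132 = 582$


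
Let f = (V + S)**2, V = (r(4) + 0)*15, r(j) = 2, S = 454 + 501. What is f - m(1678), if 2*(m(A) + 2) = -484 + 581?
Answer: 1940357/2 ≈ 9.7018e+5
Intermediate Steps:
m(A) = 93/2 (m(A) = -2 + (-484 + 581)/2 = -2 + (1/2)*97 = -2 + 97/2 = 93/2)
S = 955
V = 30 (V = (2 + 0)*15 = 2*15 = 30)
f = 970225 (f = (30 + 955)**2 = 985**2 = 970225)
f - m(1678) = 970225 - 1*93/2 = 970225 - 93/2 = 1940357/2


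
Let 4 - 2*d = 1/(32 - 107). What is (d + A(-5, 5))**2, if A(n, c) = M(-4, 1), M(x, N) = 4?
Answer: 811801/22500 ≈ 36.080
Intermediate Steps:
A(n, c) = 4
d = 301/150 (d = 2 - 1/(2*(32 - 107)) = 2 - 1/2/(-75) = 2 - 1/2*(-1/75) = 2 + 1/150 = 301/150 ≈ 2.0067)
(d + A(-5, 5))**2 = (301/150 + 4)**2 = (901/150)**2 = 811801/22500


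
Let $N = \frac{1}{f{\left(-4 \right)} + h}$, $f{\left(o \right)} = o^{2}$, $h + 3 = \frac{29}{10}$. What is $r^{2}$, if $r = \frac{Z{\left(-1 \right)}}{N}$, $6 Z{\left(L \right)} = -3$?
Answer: $\frac{25281}{400} \approx 63.203$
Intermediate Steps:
$h = - \frac{1}{10}$ ($h = -3 + \frac{29}{10} = - \frac{1}{10} \approx -0.1$)
$Z{\left(L \right)} = - \frac{1}{2}$ ($Z{\left(L \right)} = \frac{1}{6} \left(-3\right) = - \frac{1}{2}$)
$N = \frac{10}{159}$ ($N = \frac{1}{\left(-4\right)^{2} - \frac{1}{10}} = \frac{1}{16 - \frac{1}{10}} = \frac{1}{\frac{159}{10}} = \frac{10}{159} \approx 0.062893$)
$r = - \frac{159}{20}$ ($r = - \frac{1}{2 \cdot \frac{10}{159}} = \left(- \frac{1}{2}\right) \frac{159}{10} = - \frac{159}{20} \approx -7.95$)
$r^{2} = \left(- \frac{159}{20}\right)^{2} = \frac{25281}{400}$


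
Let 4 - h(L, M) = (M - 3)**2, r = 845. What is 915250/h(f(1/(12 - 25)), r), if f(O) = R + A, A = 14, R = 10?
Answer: -13075/10128 ≈ -1.2910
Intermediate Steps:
f(O) = 24 (f(O) = 10 + 14 = 24)
h(L, M) = 4 - (-3 + M)**2 (h(L, M) = 4 - (M - 3)**2 = 4 - (-3 + M)**2)
915250/h(f(1/(12 - 25)), r) = 915250/(4 - (-3 + 845)**2) = 915250/(4 - 1*842**2) = 915250/(4 - 1*708964) = 915250/(4 - 708964) = 915250/(-708960) = 915250*(-1/708960) = -13075/10128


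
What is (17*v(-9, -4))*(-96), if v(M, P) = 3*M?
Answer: 44064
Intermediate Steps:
(17*v(-9, -4))*(-96) = (17*(3*(-9)))*(-96) = (17*(-27))*(-96) = -459*(-96) = 44064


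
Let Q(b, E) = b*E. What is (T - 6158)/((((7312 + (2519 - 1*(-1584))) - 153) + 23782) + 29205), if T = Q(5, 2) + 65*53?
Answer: -2703/64249 ≈ -0.042071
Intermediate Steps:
Q(b, E) = E*b
T = 3455 (T = 2*5 + 65*53 = 10 + 3445 = 3455)
(T - 6158)/((((7312 + (2519 - 1*(-1584))) - 153) + 23782) + 29205) = (3455 - 6158)/((((7312 + (2519 - 1*(-1584))) - 153) + 23782) + 29205) = -2703/((((7312 + (2519 + 1584)) - 153) + 23782) + 29205) = -2703/((((7312 + 4103) - 153) + 23782) + 29205) = -2703/(((11415 - 153) + 23782) + 29205) = -2703/((11262 + 23782) + 29205) = -2703/(35044 + 29205) = -2703/64249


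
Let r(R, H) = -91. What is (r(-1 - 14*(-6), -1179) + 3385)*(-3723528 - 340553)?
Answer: -13387082814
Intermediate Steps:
(r(-1 - 14*(-6), -1179) + 3385)*(-3723528 - 340553) = (-91 + 3385)*(-3723528 - 340553) = 3294*(-4064081) = -13387082814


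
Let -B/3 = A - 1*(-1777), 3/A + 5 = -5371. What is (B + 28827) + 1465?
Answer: 44730115/1792 ≈ 24961.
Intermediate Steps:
A = -1/1792 (A = 3/(-5 - 5371) = 3/(-5376) = 3*(-1/5376) = -1/1792 ≈ -0.00055804)
B = -9553149/1792 (B = -3*(-1/1792 - 1*(-1777)) = -3*(-1/1792 + 1777) = -3*3184383/1792 = -9553149/1792 ≈ -5331.0)
(B + 28827) + 1465 = (-9553149/1792 + 28827) + 1465 = 42104835/1792 + 1465 = 44730115/1792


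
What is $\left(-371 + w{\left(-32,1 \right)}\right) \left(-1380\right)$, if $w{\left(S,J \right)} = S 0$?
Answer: $511980$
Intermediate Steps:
$w{\left(S,J \right)} = 0$
$\left(-371 + w{\left(-32,1 \right)}\right) \left(-1380\right) = \left(-371 + 0\right) \left(-1380\right) = \left(-371\right) \left(-1380\right) = 511980$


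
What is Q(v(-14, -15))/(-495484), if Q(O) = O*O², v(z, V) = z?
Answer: 686/123871 ≈ 0.0055380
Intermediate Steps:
Q(O) = O³
Q(v(-14, -15))/(-495484) = (-14)³/(-495484) = -2744*(-1/495484) = 686/123871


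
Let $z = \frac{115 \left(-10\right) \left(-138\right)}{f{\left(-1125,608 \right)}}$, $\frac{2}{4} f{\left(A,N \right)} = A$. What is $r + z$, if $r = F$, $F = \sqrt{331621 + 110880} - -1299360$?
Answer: $\frac{19489342}{15} + \sqrt{442501} \approx 1.3 \cdot 10^{6}$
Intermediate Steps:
$F = 1299360 + \sqrt{442501}$ ($F = \sqrt{442501} + 1299360 = 1299360 + \sqrt{442501} \approx 1.3 \cdot 10^{6}$)
$f{\left(A,N \right)} = 2 A$
$r = 1299360 + \sqrt{442501} \approx 1.3 \cdot 10^{6}$
$z = - \frac{1058}{15}$ ($z = \frac{115 \left(-10\right) \left(-138\right)}{2 \left(-1125\right)} = \frac{\left(-1150\right) \left(-138\right)}{-2250} = 158700 \left(- \frac{1}{2250}\right) = - \frac{1058}{15} \approx -70.533$)
$r + z = \left(1299360 + \sqrt{442501}\right) - \frac{1058}{15} = \frac{19489342}{15} + \sqrt{442501}$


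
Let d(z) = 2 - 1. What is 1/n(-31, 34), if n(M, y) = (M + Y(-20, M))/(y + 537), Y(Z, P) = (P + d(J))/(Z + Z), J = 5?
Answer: -2284/121 ≈ -18.876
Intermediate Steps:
d(z) = 1
Y(Z, P) = (1 + P)/(2*Z) (Y(Z, P) = (P + 1)/(Z + Z) = (1 + P)/((2*Z)) = (1 + P)*(1/(2*Z)) = (1 + P)/(2*Z))
n(M, y) = (-1/40 + 39*M/40)/(537 + y) (n(M, y) = (M + (1/2)*(1 + M)/(-20))/(y + 537) = (M + (1/2)*(-1/20)*(1 + M))/(537 + y) = (M + (-1/40 - M/40))/(537 + y) = (-1/40 + 39*M/40)/(537 + y))
1/n(-31, 34) = 1/((-1 + 39*(-31))/(40*(537 + 34))) = 1/((1/40)*(-1 - 1209)/571) = 1/((1/40)*(1/571)*(-1210)) = 1/(-121/2284) = -2284/121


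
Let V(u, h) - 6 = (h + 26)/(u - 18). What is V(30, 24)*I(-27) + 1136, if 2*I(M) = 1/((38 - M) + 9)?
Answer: 1008829/888 ≈ 1136.1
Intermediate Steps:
I(M) = 1/(2*(47 - M)) (I(M) = 1/(2*((38 - M) + 9)) = 1/(2*(47 - M)))
V(u, h) = 6 + (26 + h)/(-18 + u) (V(u, h) = 6 + (h + 26)/(u - 18) = 6 + (26 + h)/(-18 + u))
V(30, 24)*I(-27) + 1136 = ((-82 + 24 + 6*30)/(-18 + 30))*(-1/(-94 + 2*(-27))) + 1136 = ((-82 + 24 + 180)/12)*(-1/(-94 - 54)) + 1136 = ((1/12)*122)*(-1/(-148)) + 1136 = 61*(-1*(-1/148))/6 + 1136 = (61/6)*(1/148) + 1136 = 61/888 + 1136 = 1008829/888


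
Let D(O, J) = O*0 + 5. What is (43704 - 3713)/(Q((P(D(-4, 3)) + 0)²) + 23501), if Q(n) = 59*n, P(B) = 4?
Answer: 39991/24445 ≈ 1.6360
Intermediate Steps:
D(O, J) = 5 (D(O, J) = 0 + 5 = 5)
(43704 - 3713)/(Q((P(D(-4, 3)) + 0)²) + 23501) = (43704 - 3713)/(59*(4 + 0)² + 23501) = 39991/(59*4² + 23501) = 39991/(59*16 + 23501) = 39991/(944 + 23501) = 39991/24445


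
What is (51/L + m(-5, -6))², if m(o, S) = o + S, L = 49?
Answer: 238144/2401 ≈ 99.185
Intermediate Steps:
m(o, S) = S + o
(51/L + m(-5, -6))² = (51/49 + (-6 - 5))² = (51*(1/49) - 11)² = (51/49 - 11)² = (-488/49)² = 238144/2401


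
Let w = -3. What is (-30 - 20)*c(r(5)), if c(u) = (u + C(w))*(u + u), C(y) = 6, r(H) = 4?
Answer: -4000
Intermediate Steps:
c(u) = 2*u*(6 + u) (c(u) = (u + 6)*(u + u) = (6 + u)*(2*u) = 2*u*(6 + u))
(-30 - 20)*c(r(5)) = (-30 - 20)*(2*4*(6 + 4)) = -100*4*10 = -50*80 = -4000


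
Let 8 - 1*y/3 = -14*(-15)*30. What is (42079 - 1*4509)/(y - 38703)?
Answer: -2210/3387 ≈ -0.65249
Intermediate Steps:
y = -18876 (y = 24 - 3*(-14*(-15))*30 = 24 - 630*30 = 24 - 3*6300 = 24 - 18900 = -18876)
(42079 - 1*4509)/(y - 38703) = (42079 - 1*4509)/(-18876 - 38703) = (42079 - 4509)/(-57579) = 37570*(-1/57579) = -2210/3387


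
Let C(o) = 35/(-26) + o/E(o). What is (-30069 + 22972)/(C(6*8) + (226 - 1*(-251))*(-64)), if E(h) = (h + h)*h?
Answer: 8857056/38100611 ≈ 0.23247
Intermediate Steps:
E(h) = 2*h² (E(h) = (2*h)*h = 2*h²)
C(o) = -35/26 + 1/(2*o) (C(o) = 35/(-26) + o/((2*o²)) = 35*(-1/26) + o*(1/(2*o²)) = -35/26 + 1/(2*o))
(-30069 + 22972)/(C(6*8) + (226 - 1*(-251))*(-64)) = (-30069 + 22972)/((13 - 210*8)/(26*((6*8))) + (226 - 1*(-251))*(-64)) = -7097/((1/26)*(13 - 35*48)/48 + (226 + 251)*(-64)) = -7097/((1/26)*(1/48)*(13 - 1680) + 477*(-64)) = -7097/((1/26)*(1/48)*(-1667) - 30528) = -7097/(-1667/1248 - 30528) = -7097/(-38100611/1248) = -7097*(-1248/38100611) = 8857056/38100611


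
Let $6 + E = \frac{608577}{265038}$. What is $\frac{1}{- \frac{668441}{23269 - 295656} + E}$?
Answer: $- \frac{24064301902}{30075568393} \approx -0.80013$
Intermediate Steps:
$E = - \frac{327217}{88346}$ ($E = -6 + \frac{608577}{265038} = -6 + 608577 \cdot \frac{1}{265038} = -6 + \frac{202859}{88346} = - \frac{327217}{88346} \approx -3.7038$)
$\frac{1}{- \frac{668441}{23269 - 295656} + E} = \frac{1}{- \frac{668441}{23269 - 295656} - \frac{327217}{88346}} = \frac{1}{- \frac{668441}{-272387} - \frac{327217}{88346}} = \frac{1}{\left(-668441\right) \left(- \frac{1}{272387}\right) - \frac{327217}{88346}} = \frac{1}{\frac{668441}{272387} - \frac{327217}{88346}} = \frac{1}{- \frac{30075568393}{24064301902}} = - \frac{24064301902}{30075568393}$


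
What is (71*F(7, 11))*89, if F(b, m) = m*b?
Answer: 486563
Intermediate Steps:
F(b, m) = b*m
(71*F(7, 11))*89 = (71*(7*11))*89 = (71*77)*89 = 5467*89 = 486563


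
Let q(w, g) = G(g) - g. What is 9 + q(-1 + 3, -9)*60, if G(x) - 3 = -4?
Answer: 489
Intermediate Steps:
G(x) = -1 (G(x) = 3 - 4 = -1)
q(w, g) = -1 - g
9 + q(-1 + 3, -9)*60 = 9 + (-1 - 1*(-9))*60 = 9 + (-1 + 9)*60 = 9 + 8*60 = 9 + 480 = 489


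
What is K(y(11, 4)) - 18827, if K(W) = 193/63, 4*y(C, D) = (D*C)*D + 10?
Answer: -1185908/63 ≈ -18824.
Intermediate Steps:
y(C, D) = 5/2 + C*D**2/4 (y(C, D) = ((D*C)*D + 10)/4 = ((C*D)*D + 10)/4 = (C*D**2 + 10)/4 = (10 + C*D**2)/4 = 5/2 + C*D**2/4)
K(W) = 193/63 (K(W) = 193*(1/63) = 193/63)
K(y(11, 4)) - 18827 = 193/63 - 18827 = -1185908/63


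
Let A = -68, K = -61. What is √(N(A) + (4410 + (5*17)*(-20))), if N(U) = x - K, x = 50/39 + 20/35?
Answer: √206657997/273 ≈ 52.658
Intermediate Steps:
x = 506/273 (x = 50*(1/39) + 20*(1/35) = 50/39 + 4/7 = 506/273 ≈ 1.8535)
N(U) = 17159/273 (N(U) = 506/273 - 1*(-61) = 506/273 + 61 = 17159/273)
√(N(A) + (4410 + (5*17)*(-20))) = √(17159/273 + (4410 + (5*17)*(-20))) = √(17159/273 + (4410 + 85*(-20))) = √(17159/273 + (4410 - 1700)) = √(17159/273 + 2710) = √(756989/273) = √206657997/273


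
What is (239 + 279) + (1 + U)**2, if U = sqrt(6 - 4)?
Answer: 521 + 2*sqrt(2) ≈ 523.83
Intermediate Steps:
U = sqrt(2) ≈ 1.4142
(239 + 279) + (1 + U)**2 = (239 + 279) + (1 + sqrt(2))**2 = 518 + (1 + sqrt(2))**2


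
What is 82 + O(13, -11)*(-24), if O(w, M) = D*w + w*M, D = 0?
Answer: 3514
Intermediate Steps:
O(w, M) = M*w (O(w, M) = 0*w + w*M = 0 + M*w = M*w)
82 + O(13, -11)*(-24) = 82 - 11*13*(-24) = 82 - 143*(-24) = 82 + 3432 = 3514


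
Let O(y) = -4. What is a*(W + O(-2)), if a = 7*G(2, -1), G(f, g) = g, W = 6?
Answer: -14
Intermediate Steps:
a = -7 (a = 7*(-1) = -7)
a*(W + O(-2)) = -7*(6 - 4) = -7*2 = -14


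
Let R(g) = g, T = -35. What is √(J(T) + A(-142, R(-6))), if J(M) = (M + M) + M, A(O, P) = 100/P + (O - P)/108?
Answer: I*√9957/9 ≈ 11.087*I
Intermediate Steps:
A(O, P) = 100/P - P/108 + O/108 (A(O, P) = 100/P + (O - P)*(1/108) = 100/P + (-P/108 + O/108) = 100/P - P/108 + O/108)
J(M) = 3*M (J(M) = 2*M + M = 3*M)
√(J(T) + A(-142, R(-6))) = √(3*(-35) + (1/108)*(10800 - 6*(-142 - 1*(-6)))/(-6)) = √(-105 + (1/108)*(-⅙)*(10800 - 6*(-142 + 6))) = √(-105 + (1/108)*(-⅙)*(10800 - 6*(-136))) = √(-105 + (1/108)*(-⅙)*(10800 + 816)) = √(-105 + (1/108)*(-⅙)*11616) = √(-105 - 484/27) = √(-3319/27) = I*√9957/9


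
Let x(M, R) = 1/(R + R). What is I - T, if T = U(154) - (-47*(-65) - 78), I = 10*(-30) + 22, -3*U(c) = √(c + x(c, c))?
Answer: 2699 + √3652341/462 ≈ 2703.1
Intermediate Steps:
x(M, R) = 1/(2*R)
U(c) = -√(c + 1/(2*c))/3
I = -278 (I = -300 + 22 = -278)
T = -2977 - √3652341/462 (T = -√(2/154 + 4*154)/6 - (-47*(-65) - 78) = -√(2*(1/154) + 616)/6 - (3055 - 78) = -√(1/77 + 616)/6 - 1*2977 = -√3652341/462 - 2977 = -2977 - √3652341/462 ≈ -2981.1)
I - T = -278 - (-2977 - √3652341/462) = -278 + (2977 + √3652341/462) = 2699 + √3652341/462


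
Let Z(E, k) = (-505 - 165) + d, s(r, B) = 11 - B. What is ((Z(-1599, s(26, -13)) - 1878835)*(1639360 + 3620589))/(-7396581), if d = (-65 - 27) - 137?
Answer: 3295768324522/2465527 ≈ 1.3367e+6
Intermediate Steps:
d = -229 (d = -92 - 137 = -229)
Z(E, k) = -899 (Z(E, k) = (-505 - 165) - 229 = -670 - 229 = -899)
((Z(-1599, s(26, -13)) - 1878835)*(1639360 + 3620589))/(-7396581) = ((-899 - 1878835)*(1639360 + 3620589))/(-7396581) = -1879734*5259949*(-1/7396581) = -9887304973566*(-1/7396581) = 3295768324522/2465527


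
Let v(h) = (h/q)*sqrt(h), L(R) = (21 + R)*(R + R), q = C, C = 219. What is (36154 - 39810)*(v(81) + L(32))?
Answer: -906172504/73 ≈ -1.2413e+7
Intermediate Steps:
q = 219
L(R) = 2*R*(21 + R) (L(R) = (21 + R)*(2*R) = 2*R*(21 + R))
v(h) = h**(3/2)/219 (v(h) = (h/219)*sqrt(h) = h**(3/2)/219)
(36154 - 39810)*(v(81) + L(32)) = (36154 - 39810)*(81**(3/2)/219 + 2*32*(21 + 32)) = -3656*((1/219)*729 + 2*32*53) = -3656*(243/73 + 3392) = -3656*247859/73 = -906172504/73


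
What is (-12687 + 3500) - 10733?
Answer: -19920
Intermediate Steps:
(-12687 + 3500) - 10733 = -9187 - 10733 = -19920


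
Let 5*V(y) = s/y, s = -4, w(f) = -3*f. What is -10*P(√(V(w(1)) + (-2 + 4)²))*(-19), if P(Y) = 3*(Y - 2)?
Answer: -1140 + 304*√15 ≈ 37.387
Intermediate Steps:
V(y) = -4/(5*y) (V(y) = (-4/y)/5 = -4/(5*y))
P(Y) = -6 + 3*Y (P(Y) = 3*(-2 + Y) = -6 + 3*Y)
-10*P(√(V(w(1)) + (-2 + 4)²))*(-19) = -10*(-6 + 3*√(-4/(5*((-3*1))) + (-2 + 4)²))*(-19) = -10*(-6 + 3*√(-⅘/(-3) + 2²))*(-19) = -10*(-6 + 3*√(-⅘*(-⅓) + 4))*(-19) = -10*(-6 + 3*√(4/15 + 4))*(-19) = -10*(-6 + 3*√(64/15))*(-19) = -10*(-6 + 3*(8*√15/15))*(-19) = -10*(-6 + 8*√15/5)*(-19) = (60 - 16*√15)*(-19) = -1140 + 304*√15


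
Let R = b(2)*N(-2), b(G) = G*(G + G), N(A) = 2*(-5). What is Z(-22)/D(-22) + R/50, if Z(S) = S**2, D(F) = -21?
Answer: -2588/105 ≈ -24.648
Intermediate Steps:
N(A) = -10
b(G) = 2*G**2 (b(G) = G*(2*G) = 2*G**2)
R = -80 (R = (2*2**2)*(-10) = (2*4)*(-10) = 8*(-10) = -80)
Z(-22)/D(-22) + R/50 = (-22)**2/(-21) - 80/50 = 484*(-1/21) - 80*1/50 = -484/21 - 8/5 = -2588/105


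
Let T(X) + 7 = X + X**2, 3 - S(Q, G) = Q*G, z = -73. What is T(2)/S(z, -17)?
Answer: 1/1238 ≈ 0.00080775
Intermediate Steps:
S(Q, G) = 3 - G*Q (S(Q, G) = 3 - Q*G = 3 - G*Q)
T(X) = -7 + X + X**2 (T(X) = -7 + (X + X**2) = -7 + X + X**2)
T(2)/S(z, -17) = (-7 + 2 + 2**2)/(3 - 1*(-17)*(-73)) = (-7 + 2 + 4)/(3 - 1241) = -1/(-1238) = -1*(-1/1238) = 1/1238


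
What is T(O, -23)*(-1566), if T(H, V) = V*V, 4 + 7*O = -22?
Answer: -828414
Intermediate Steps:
O = -26/7 (O = -4/7 + (⅐)*(-22) = -4/7 - 22/7 = -26/7 ≈ -3.7143)
T(H, V) = V²
T(O, -23)*(-1566) = (-23)²*(-1566) = 529*(-1566) = -828414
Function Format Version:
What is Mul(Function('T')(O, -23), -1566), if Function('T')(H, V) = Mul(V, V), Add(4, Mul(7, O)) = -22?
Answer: -828414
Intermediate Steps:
O = Rational(-26, 7) (O = Add(Rational(-4, 7), Mul(Rational(1, 7), -22)) = Add(Rational(-4, 7), Rational(-22, 7)) = Rational(-26, 7) ≈ -3.7143)
Function('T')(H, V) = Pow(V, 2)
Mul(Function('T')(O, -23), -1566) = Mul(Pow(-23, 2), -1566) = Mul(529, -1566) = -828414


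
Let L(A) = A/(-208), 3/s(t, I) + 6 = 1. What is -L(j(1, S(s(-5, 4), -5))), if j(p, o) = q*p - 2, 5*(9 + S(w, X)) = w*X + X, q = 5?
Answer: 3/208 ≈ 0.014423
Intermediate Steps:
s(t, I) = -3/5 (s(t, I) = 3/(-6 + 1) = 3/(-5) = 3*(-1/5) = -3/5)
S(w, X) = -9 + X/5 + X*w/5 (S(w, X) = -9 + (w*X + X)/5 = -9 + (X*w + X)/5 = -9 + (X + X*w)/5 = -9 + (X/5 + X*w/5) = -9 + X/5 + X*w/5)
j(p, o) = -2 + 5*p (j(p, o) = 5*p - 2 = -2 + 5*p)
L(A) = -A/208 (L(A) = A*(-1/208) = -A/208)
-L(j(1, S(s(-5, 4), -5))) = -(-1)*(-2 + 5*1)/208 = -(-1)*(-2 + 5)/208 = -(-1)*3/208 = -1*(-3/208) = 3/208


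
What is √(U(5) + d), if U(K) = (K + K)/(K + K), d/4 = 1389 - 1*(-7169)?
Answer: √34233 ≈ 185.02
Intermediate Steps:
d = 34232 (d = 4*(1389 - 1*(-7169)) = 4*(1389 + 7169) = 4*8558 = 34232)
U(K) = 1 (U(K) = (2*K)/((2*K)) = (2*K)*(1/(2*K)) = 1)
√(U(5) + d) = √(1 + 34232) = √34233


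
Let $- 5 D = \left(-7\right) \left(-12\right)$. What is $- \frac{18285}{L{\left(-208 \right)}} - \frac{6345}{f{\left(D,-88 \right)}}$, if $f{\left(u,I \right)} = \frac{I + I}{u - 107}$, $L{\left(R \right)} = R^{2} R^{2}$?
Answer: $- \frac{91893676933551}{20589510656} \approx -4463.1$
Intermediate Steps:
$D = - \frac{84}{5}$ ($D = - \frac{\left(-7\right) \left(-12\right)}{5} = \left(- \frac{1}{5}\right) 84 = - \frac{84}{5} \approx -16.8$)
$L{\left(R \right)} = R^{4}$
$f{\left(u,I \right)} = \frac{2 I}{-107 + u}$
$- \frac{18285}{L{\left(-208 \right)}} - \frac{6345}{f{\left(D,-88 \right)}} = - \frac{18285}{\left(-208\right)^{4}} - \frac{6345}{2 \left(-88\right) \frac{1}{-107 - \frac{84}{5}}} = - \frac{18285}{1871773696} - \frac{6345}{2 \left(-88\right) \frac{1}{- \frac{619}{5}}} = \left(-18285\right) \frac{1}{1871773696} - \frac{6345}{2 \left(-88\right) \left(- \frac{5}{619}\right)} = - \frac{18285}{1871773696} - \frac{6345}{\frac{880}{619}} = - \frac{18285}{1871773696} - \frac{785511}{176} = - \frac{91893676933551}{20589510656}$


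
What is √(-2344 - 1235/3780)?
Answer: I*√37218531/126 ≈ 48.418*I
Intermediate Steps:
√(-2344 - 1235/3780) = √(-2344 - 1235*1/3780) = √(-2344 - 247/756) = √(-1772311/756) = I*√37218531/126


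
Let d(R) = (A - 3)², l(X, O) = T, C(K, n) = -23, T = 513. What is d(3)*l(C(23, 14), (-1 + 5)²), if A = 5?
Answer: 2052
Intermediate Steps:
l(X, O) = 513
d(R) = 4 (d(R) = (5 - 3)² = 2² = 4)
d(3)*l(C(23, 14), (-1 + 5)²) = 4*513 = 2052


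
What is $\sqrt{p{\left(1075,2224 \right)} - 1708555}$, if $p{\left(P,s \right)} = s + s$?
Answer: $i \sqrt{1704107} \approx 1305.4 i$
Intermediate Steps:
$p{\left(P,s \right)} = 2 s$
$\sqrt{p{\left(1075,2224 \right)} - 1708555} = \sqrt{2 \cdot 2224 - 1708555} = \sqrt{4448 - 1708555} = \sqrt{-1704107} = i \sqrt{1704107}$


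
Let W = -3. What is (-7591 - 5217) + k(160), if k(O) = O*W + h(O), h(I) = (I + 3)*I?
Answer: 12792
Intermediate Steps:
h(I) = I*(3 + I) (h(I) = (3 + I)*I = I*(3 + I))
k(O) = -3*O + O*(3 + O) (k(O) = O*(-3) + O*(3 + O) = -3*O + O*(3 + O))
(-7591 - 5217) + k(160) = (-7591 - 5217) + 160² = -12808 + 25600 = 12792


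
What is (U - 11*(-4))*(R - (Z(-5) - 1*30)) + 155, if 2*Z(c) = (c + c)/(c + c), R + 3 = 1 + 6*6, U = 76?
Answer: 7775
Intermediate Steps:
R = 34 (R = -3 + (1 + 6*6) = -3 + (1 + 36) = -3 + 37 = 34)
Z(c) = ½ (Z(c) = ((c + c)/(c + c))/2 = ((2*c)/((2*c)))/2 = ((2*c)*(1/(2*c)))/2 = (½)*1 = ½)
(U - 11*(-4))*(R - (Z(-5) - 1*30)) + 155 = (76 - 11*(-4))*(34 - (½ - 1*30)) + 155 = (76 - 1*(-44))*(34 - (½ - 30)) + 155 = (76 + 44)*(34 - 1*(-59/2)) + 155 = 120*(34 + 59/2) + 155 = 120*(127/2) + 155 = 7620 + 155 = 7775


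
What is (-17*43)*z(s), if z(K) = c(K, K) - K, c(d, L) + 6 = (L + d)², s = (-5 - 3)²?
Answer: -11925534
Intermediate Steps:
s = 64 (s = (-8)² = 64)
c(d, L) = -6 + (L + d)²
z(K) = -6 - K + 4*K² (z(K) = (-6 + (K + K)²) - K = (-6 + (2*K)²) - K = (-6 + 4*K²) - K = -6 - K + 4*K²)
(-17*43)*z(s) = (-17*43)*(-6 - 1*64 + 4*64²) = -731*(-6 - 64 + 4*4096) = -731*(-6 - 64 + 16384) = -731*16314 = -11925534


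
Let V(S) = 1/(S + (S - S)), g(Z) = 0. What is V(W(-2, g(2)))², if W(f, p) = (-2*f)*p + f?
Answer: ¼ ≈ 0.25000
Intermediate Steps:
W(f, p) = f - 2*f*p (W(f, p) = -2*f*p + f = f - 2*f*p)
V(S) = 1/S (V(S) = 1/(S + 0) = 1/S)
V(W(-2, g(2)))² = (1/(-2*(1 - 2*0)))² = (1/(-2*(1 + 0)))² = (1/(-2*1))² = (1/(-2))² = (-½)² = ¼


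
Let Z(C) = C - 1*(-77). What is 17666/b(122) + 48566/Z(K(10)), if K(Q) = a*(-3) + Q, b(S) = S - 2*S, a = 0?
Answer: 2194055/5307 ≈ 413.43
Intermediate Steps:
b(S) = -S
K(Q) = Q (K(Q) = 0*(-3) + Q = 0 + Q = Q)
Z(C) = 77 + C (Z(C) = C + 77 = 77 + C)
17666/b(122) + 48566/Z(K(10)) = 17666/((-1*122)) + 48566/(77 + 10) = 17666/(-122) + 48566/87 = 17666*(-1/122) + 48566*(1/87) = -8833/61 + 48566/87 = 2194055/5307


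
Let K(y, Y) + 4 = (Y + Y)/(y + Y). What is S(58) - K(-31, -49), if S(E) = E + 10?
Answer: 2831/40 ≈ 70.775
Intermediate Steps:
K(y, Y) = -4 + 2*Y/(Y + y) (K(y, Y) = -4 + (Y + Y)/(y + Y) = -4 + (2*Y)/(Y + y) = -4 + 2*Y/(Y + y))
S(E) = 10 + E
S(58) - K(-31, -49) = (10 + 58) - 2*(-1*(-49) - 2*(-31))/(-49 - 31) = 68 - 2*(49 + 62)/(-80) = 68 - 2*(-1)*111/80 = 68 - 1*(-111/40) = 68 + 111/40 = 2831/40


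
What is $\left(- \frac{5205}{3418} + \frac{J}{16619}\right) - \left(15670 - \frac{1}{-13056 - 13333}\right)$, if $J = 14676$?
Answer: $- \frac{23490194174791405}{1498993947638} \approx -15671.0$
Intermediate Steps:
$\left(- \frac{5205}{3418} + \frac{J}{16619}\right) - \left(15670 - \frac{1}{-13056 - 13333}\right) = \left(- \frac{5205}{3418} + \frac{14676}{16619}\right) - \left(15670 - \frac{1}{-13056 - 13333}\right) = \left(\left(-5205\right) \frac{1}{3418} + 14676 \cdot \frac{1}{16619}\right) - \left(15670 - \frac{1}{-26389}\right) = \left(- \frac{5205}{3418} + \frac{14676}{16619}\right) - \frac{413515631}{26389} = - \frac{36339327}{56803742} - \frac{413515631}{26389} = - \frac{23490194174791405}{1498993947638}$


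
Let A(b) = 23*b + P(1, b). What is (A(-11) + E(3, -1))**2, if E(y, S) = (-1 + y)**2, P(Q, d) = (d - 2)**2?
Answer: 6400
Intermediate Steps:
P(Q, d) = (-2 + d)**2
A(b) = (-2 + b)**2 + 23*b (A(b) = 23*b + (-2 + b)**2 = (-2 + b)**2 + 23*b)
(A(-11) + E(3, -1))**2 = (((-2 - 11)**2 + 23*(-11)) + (-1 + 3)**2)**2 = (((-13)**2 - 253) + 2**2)**2 = ((169 - 253) + 4)**2 = (-84 + 4)**2 = (-80)**2 = 6400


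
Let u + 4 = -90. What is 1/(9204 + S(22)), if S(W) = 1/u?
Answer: 94/865175 ≈ 0.00010865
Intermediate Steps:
u = -94 (u = -4 - 90 = -94)
S(W) = -1/94 (S(W) = 1/(-94) = -1/94)
1/(9204 + S(22)) = 1/(9204 - 1/94) = 1/(865175/94) = 94/865175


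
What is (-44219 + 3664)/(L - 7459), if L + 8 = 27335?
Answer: -40555/19868 ≈ -2.0412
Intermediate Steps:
L = 27327 (L = -8 + 27335 = 27327)
(-44219 + 3664)/(L - 7459) = (-44219 + 3664)/(27327 - 7459) = -40555/19868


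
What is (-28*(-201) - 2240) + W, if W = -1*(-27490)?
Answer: 30878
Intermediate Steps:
W = 27490
(-28*(-201) - 2240) + W = (-28*(-201) - 2240) + 27490 = (5628 - 2240) + 27490 = 3388 + 27490 = 30878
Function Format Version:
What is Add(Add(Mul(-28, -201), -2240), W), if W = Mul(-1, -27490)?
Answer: 30878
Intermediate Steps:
W = 27490
Add(Add(Mul(-28, -201), -2240), W) = Add(Add(Mul(-28, -201), -2240), 27490) = Add(Add(5628, -2240), 27490) = Add(3388, 27490) = 30878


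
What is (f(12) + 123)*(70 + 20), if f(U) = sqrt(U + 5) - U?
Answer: 9990 + 90*sqrt(17) ≈ 10361.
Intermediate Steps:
f(U) = sqrt(5 + U) - U
(f(12) + 123)*(70 + 20) = ((sqrt(5 + 12) - 1*12) + 123)*(70 + 20) = ((sqrt(17) - 12) + 123)*90 = ((-12 + sqrt(17)) + 123)*90 = (111 + sqrt(17))*90 = 9990 + 90*sqrt(17)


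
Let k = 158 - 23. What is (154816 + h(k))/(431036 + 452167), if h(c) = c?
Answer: 154951/883203 ≈ 0.17544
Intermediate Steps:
k = 135
(154816 + h(k))/(431036 + 452167) = (154816 + 135)/(431036 + 452167) = 154951/883203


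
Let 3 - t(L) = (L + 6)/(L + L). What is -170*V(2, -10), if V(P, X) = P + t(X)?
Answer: -816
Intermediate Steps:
t(L) = 3 - (6 + L)/(2*L) (t(L) = 3 - (L + 6)/(L + L) = 3 - (6 + L)/(2*L))
V(P, X) = 5/2 + P - 3/X (V(P, X) = P + (5/2 - 3/X) = 5/2 + P - 3/X)
-170*V(2, -10) = -170*(5/2 + 2 - 3/(-10)) = -170*(5/2 + 2 - 3*(-⅒)) = -170*(5/2 + 2 + 3/10) = -170*24/5 = -816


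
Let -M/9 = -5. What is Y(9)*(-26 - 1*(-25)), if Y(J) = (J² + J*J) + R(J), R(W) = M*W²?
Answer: -3807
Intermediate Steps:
M = 45 (M = -9*(-5) = 45)
R(W) = 45*W²
Y(J) = 47*J² (Y(J) = (J² + J*J) + 45*J² = (J² + J²) + 45*J² = 2*J² + 45*J² = 47*J²)
Y(9)*(-26 - 1*(-25)) = (47*9²)*(-26 - 1*(-25)) = (47*81)*(-26 + 25) = 3807*(-1) = -3807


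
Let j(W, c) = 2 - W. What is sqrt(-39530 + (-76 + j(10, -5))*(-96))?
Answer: I*sqrt(31466) ≈ 177.39*I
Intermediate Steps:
sqrt(-39530 + (-76 + j(10, -5))*(-96)) = sqrt(-39530 + (-76 + (2 - 1*10))*(-96)) = sqrt(-39530 + (-76 + (2 - 10))*(-96)) = sqrt(-39530 + (-76 - 8)*(-96)) = sqrt(-39530 - 84*(-96)) = sqrt(-39530 + 8064) = sqrt(-31466) = I*sqrt(31466)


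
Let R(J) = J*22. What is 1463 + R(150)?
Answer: 4763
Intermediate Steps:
R(J) = 22*J
1463 + R(150) = 1463 + 22*150 = 1463 + 3300 = 4763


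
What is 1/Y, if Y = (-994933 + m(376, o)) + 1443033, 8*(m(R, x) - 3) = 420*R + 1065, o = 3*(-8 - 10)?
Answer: 8/3743809 ≈ 2.1369e-6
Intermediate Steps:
o = -54 (o = 3*(-18) = -54)
m(R, x) = 1089/8 + 105*R/2 (m(R, x) = 3 + (420*R + 1065)/8 = 3 + (1065 + 420*R)/8 = 3 + (1065/8 + 105*R/2) = 1089/8 + 105*R/2)
Y = 3743809/8 (Y = (-994933 + (1089/8 + (105/2)*376)) + 1443033 = (-994933 + (1089/8 + 19740)) + 1443033 = (-994933 + 159009/8) + 1443033 = -7800455/8 + 1443033 = 3743809/8 ≈ 4.6798e+5)
1/Y = 1/(3743809/8) = 8/3743809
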